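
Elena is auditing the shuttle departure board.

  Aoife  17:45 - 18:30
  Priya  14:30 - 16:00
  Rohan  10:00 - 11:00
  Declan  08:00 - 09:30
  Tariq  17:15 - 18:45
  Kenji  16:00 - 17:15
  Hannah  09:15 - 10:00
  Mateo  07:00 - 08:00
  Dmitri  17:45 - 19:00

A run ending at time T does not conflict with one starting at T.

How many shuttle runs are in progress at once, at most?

Sort all start/end points and keep a running count:
07:00 start Mateo → 1
08:00 end Mateo → 0
08:00 start Declan → 1
09:15 start Hannah → 2
09:30 end Declan → 1
10:00 end Hannah → 0
10:00 start Rohan → 1
11:00 end Rohan → 0
14:30 start Priya → 1
16:00 end Priya → 0
16:00 start Kenji → 1
17:15 end Kenji → 0
17:15 start Tariq → 1
17:45 start Aoife → 2
17:45 start Dmitri → 3
18:30 end Aoife → 2
18:45 end Tariq → 1
19:00 end Dmitri → 0
Peak is 3, at 17:45 (Aoife, Dmitri, Tariq).

3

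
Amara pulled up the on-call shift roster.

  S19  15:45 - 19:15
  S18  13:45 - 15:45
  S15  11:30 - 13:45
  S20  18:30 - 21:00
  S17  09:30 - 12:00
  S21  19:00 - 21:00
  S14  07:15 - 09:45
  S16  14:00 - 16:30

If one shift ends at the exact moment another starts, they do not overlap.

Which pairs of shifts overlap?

S14 & S17, S15 & S17, S16 & S18, S16 & S19, S19 & S20, S19 & S21, S20 & S21

Sorted by start: S14, S17, S15, S18, S16, S19, S20, S21.
S17 starts before S14 ends → S14 and S17 overlap.
S15 starts after S14 ends, so nothing later overlaps S14 either.
S15 starts before S17 ends → S17 and S15 overlap.
S18 starts after S17 ends, so nothing later overlaps S17 either.
S18 starts exactly when S15 ends (back-to-back, no overlap), so nothing later overlaps S15 either.
S16 starts before S18 ends → S18 and S16 overlap.
S19 starts exactly when S18 ends (back-to-back, no overlap), so nothing later overlaps S18 either.
S19 starts before S16 ends → S16 and S19 overlap.
S20 starts after S16 ends, so nothing later overlaps S16 either.
S20 starts before S19 ends → S19 and S20 overlap.
S21 starts before S19 ends → S19 and S21 overlap.
S21 starts before S20 ends → S20 and S21 overlap.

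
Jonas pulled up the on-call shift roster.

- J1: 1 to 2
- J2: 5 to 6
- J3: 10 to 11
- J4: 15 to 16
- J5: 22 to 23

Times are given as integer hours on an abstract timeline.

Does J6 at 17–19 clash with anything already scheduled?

No — it doesn't clash with anything

J1: ends 2 at or before J6 starts 17 → clear.
J2: ends 6 at or before J6 starts 17 → clear.
J3: ends 11 at or before J6 starts 17 → clear.
J4: ends 16 at or before J6 starts 17 → clear.
J5: starts 22 at or after J6 ends 19 → clear.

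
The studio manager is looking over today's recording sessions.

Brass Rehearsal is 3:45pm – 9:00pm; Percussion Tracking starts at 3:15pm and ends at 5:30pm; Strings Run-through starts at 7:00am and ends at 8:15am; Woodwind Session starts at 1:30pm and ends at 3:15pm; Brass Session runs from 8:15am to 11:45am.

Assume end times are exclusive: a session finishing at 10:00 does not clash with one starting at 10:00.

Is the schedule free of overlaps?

No

Sorted by start: Strings Run-through, Brass Session, Woodwind Session, Percussion Tracking, Brass Rehearsal.
Brass Session starts exactly when Strings Run-through ends (back-to-back, no overlap), so nothing later overlaps Strings Run-through either.
Woodwind Session starts after Brass Session ends, so nothing later overlaps Brass Session either.
Percussion Tracking starts exactly when Woodwind Session ends (back-to-back, no overlap), so nothing later overlaps Woodwind Session either.
Brass Rehearsal starts before Percussion Tracking ends → Percussion Tracking and Brass Rehearsal overlap.
That's a conflict, so the schedule is not conflict-free.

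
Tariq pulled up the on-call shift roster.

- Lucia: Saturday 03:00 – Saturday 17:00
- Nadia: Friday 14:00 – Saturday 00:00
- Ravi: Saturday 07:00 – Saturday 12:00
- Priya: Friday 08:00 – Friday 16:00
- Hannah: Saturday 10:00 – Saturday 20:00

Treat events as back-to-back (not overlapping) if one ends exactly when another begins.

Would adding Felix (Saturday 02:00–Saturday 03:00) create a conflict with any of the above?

Priya: ends Friday 16:00 at or before Felix starts Saturday 02:00 → clear.
Nadia: ends Saturday 00:00 at or before Felix starts Saturday 02:00 → clear.
Lucia: starts Saturday 03:00 at or after Felix ends Saturday 03:00 → clear.
Ravi: starts Saturday 07:00 at or after Felix ends Saturday 03:00 → clear.
Hannah: starts Saturday 10:00 at or after Felix ends Saturday 03:00 → clear.

No — it doesn't clash with anything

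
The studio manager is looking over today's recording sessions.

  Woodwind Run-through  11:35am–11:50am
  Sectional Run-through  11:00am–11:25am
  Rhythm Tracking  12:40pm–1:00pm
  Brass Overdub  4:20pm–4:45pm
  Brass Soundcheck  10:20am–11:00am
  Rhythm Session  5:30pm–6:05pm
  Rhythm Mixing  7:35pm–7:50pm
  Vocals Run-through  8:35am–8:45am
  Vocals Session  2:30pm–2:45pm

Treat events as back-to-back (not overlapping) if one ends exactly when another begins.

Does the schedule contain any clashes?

No

Sorted by start: Vocals Run-through, Brass Soundcheck, Sectional Run-through, Woodwind Run-through, Rhythm Tracking, Vocals Session, Brass Overdub, Rhythm Session, Rhythm Mixing.
Brass Soundcheck starts after Vocals Run-through ends — done with Vocals Run-through.
Sectional Run-through starts exactly when Brass Soundcheck ends (back-to-back, no overlap) — done with Brass Soundcheck.
Woodwind Run-through starts after Sectional Run-through ends — done with Sectional Run-through.
Rhythm Tracking starts after Woodwind Run-through ends — done with Woodwind Run-through.
Vocals Session starts after Rhythm Tracking ends — done with Rhythm Tracking.
Brass Overdub starts after Vocals Session ends — done with Vocals Session.
Rhythm Session starts after Brass Overdub ends — done with Brass Overdub.
Rhythm Mixing starts after Rhythm Session ends.
Every pair is clear; the schedule has no overlaps.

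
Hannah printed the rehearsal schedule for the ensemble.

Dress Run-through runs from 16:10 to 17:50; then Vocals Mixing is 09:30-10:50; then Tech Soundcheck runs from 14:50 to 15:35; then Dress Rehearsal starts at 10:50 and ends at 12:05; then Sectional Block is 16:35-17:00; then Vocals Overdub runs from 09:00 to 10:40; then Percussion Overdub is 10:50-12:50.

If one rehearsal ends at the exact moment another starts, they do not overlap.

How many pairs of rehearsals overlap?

Sorted by start: Vocals Overdub, Vocals Mixing, Dress Rehearsal, Percussion Overdub, Tech Soundcheck, Dress Run-through, Sectional Block.
Vocals Mixing starts before Vocals Overdub ends → Vocals Overdub and Vocals Mixing overlap.
Dress Rehearsal starts after Vocals Overdub ends, so Vocals Overdub has no further overlaps.
Dress Rehearsal starts exactly when Vocals Mixing ends (back-to-back, no overlap), so Vocals Mixing has no further overlaps.
Percussion Overdub starts before Dress Rehearsal ends → Dress Rehearsal and Percussion Overdub overlap.
Tech Soundcheck starts after Dress Rehearsal ends, so Dress Rehearsal has no further overlaps.
Tech Soundcheck starts after Percussion Overdub ends, so Percussion Overdub has no further overlaps.
Dress Run-through starts after Tech Soundcheck ends, so Tech Soundcheck has no further overlaps.
Sectional Block starts before Dress Run-through ends → Dress Run-through and Sectional Block overlap.
Overlapping pairs: Dress Rehearsal & Percussion Overdub, Dress Run-through & Sectional Block, Vocals Mixing & Vocals Overdub — 3 in total.

3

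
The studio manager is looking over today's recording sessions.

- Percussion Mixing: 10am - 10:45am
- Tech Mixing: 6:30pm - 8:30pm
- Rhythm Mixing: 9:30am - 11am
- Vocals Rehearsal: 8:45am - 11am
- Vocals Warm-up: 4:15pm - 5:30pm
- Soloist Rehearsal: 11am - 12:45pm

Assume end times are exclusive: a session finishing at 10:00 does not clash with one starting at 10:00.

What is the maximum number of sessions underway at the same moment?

3

Sort all start/end points and keep a running count:
8:45am start Vocals Rehearsal → 1
9:30am start Rhythm Mixing → 2
10am start Percussion Mixing → 3
10:45am end Percussion Mixing → 2
11am end Rhythm Mixing → 1
11am end Vocals Rehearsal → 0
11am start Soloist Rehearsal → 1
12:45pm end Soloist Rehearsal → 0
4:15pm start Vocals Warm-up → 1
5:30pm end Vocals Warm-up → 0
6:30pm start Tech Mixing → 1
8:30pm end Tech Mixing → 0
Peak is 3, at 10am (Percussion Mixing, Rhythm Mixing, Vocals Rehearsal).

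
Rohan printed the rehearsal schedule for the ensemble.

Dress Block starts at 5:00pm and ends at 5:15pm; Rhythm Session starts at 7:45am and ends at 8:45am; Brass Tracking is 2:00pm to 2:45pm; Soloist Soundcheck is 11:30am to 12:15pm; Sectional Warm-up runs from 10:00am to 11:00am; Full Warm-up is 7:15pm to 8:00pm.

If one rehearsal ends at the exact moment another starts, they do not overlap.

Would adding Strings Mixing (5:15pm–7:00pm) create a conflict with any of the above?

Rhythm Session: ends 8:45am at or before Strings Mixing starts 5:15pm → clear.
Sectional Warm-up: ends 11:00am at or before Strings Mixing starts 5:15pm → clear.
Soloist Soundcheck: ends 12:15pm at or before Strings Mixing starts 5:15pm → clear.
Brass Tracking: ends 2:45pm at or before Strings Mixing starts 5:15pm → clear.
Dress Block: ends 5:15pm at or before Strings Mixing starts 5:15pm → clear.
Full Warm-up: starts 7:15pm at or after Strings Mixing ends 7:00pm → clear.

No — it doesn't clash with anything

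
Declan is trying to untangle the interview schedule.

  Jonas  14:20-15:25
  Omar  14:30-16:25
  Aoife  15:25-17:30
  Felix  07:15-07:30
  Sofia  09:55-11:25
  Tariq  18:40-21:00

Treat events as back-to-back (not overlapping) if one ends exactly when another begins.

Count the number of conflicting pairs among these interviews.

2

Sorted by start: Felix, Sofia, Jonas, Omar, Aoife, Tariq.
Sofia starts after Felix ends; Felix is clear from here.
Jonas starts after Sofia ends; Sofia is clear from here.
Omar starts before Jonas ends → Jonas and Omar overlap.
Aoife starts exactly when Jonas ends (back-to-back, no overlap); Jonas is clear from here.
Aoife starts before Omar ends → Omar and Aoife overlap.
Tariq starts after Omar ends.
Tariq starts after Aoife ends.
Overlapping pairs: Aoife & Omar, Jonas & Omar — 2 in total.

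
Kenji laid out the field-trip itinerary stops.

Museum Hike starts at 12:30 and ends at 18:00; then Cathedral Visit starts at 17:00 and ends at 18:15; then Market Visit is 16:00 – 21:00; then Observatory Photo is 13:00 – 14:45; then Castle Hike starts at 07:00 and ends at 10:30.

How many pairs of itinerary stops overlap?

4

Sorted by start: Castle Hike, Museum Hike, Observatory Photo, Market Visit, Cathedral Visit.
Museum Hike starts after Castle Hike ends; Castle Hike is clear from here.
Observatory Photo starts before Museum Hike ends → Museum Hike and Observatory Photo overlap.
Market Visit starts before Museum Hike ends → Museum Hike and Market Visit overlap.
Cathedral Visit starts before Museum Hike ends → Museum Hike and Cathedral Visit overlap.
Market Visit starts after Observatory Photo ends; Observatory Photo is clear from here.
Cathedral Visit starts before Market Visit ends → Market Visit and Cathedral Visit overlap.
Overlapping pairs: Cathedral Visit & Market Visit, Cathedral Visit & Museum Hike, Market Visit & Museum Hike, Museum Hike & Observatory Photo — 4 in total.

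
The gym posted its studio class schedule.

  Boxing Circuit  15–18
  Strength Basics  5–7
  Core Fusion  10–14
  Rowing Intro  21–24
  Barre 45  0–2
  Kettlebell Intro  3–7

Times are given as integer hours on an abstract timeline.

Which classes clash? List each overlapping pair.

Sorted by start: Barre 45, Kettlebell Intro, Strength Basics, Core Fusion, Boxing Circuit, Rowing Intro.
Kettlebell Intro starts after Barre 45 ends, so nothing later overlaps Barre 45 either.
Strength Basics starts before Kettlebell Intro ends → Kettlebell Intro and Strength Basics overlap.
Core Fusion starts after Kettlebell Intro ends, so nothing later overlaps Kettlebell Intro either.
Core Fusion starts after Strength Basics ends, so nothing later overlaps Strength Basics either.
Boxing Circuit starts after Core Fusion ends, so nothing later overlaps Core Fusion either.
Rowing Intro starts after Boxing Circuit ends.

Kettlebell Intro & Strength Basics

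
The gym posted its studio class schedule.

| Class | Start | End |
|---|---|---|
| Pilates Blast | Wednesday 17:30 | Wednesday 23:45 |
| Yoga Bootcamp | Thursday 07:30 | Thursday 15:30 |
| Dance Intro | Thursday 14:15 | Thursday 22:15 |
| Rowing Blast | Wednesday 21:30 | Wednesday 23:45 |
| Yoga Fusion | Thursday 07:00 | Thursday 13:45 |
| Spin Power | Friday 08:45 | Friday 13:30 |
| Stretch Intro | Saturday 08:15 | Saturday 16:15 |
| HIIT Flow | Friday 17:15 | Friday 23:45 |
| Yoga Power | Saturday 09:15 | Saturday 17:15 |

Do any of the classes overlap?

Sorted by start: Pilates Blast, Rowing Blast, Yoga Fusion, Yoga Bootcamp, Dance Intro, Spin Power, HIIT Flow, Stretch Intro, Yoga Power.
Rowing Blast starts before Pilates Blast ends → Pilates Blast and Rowing Blast overlap.
That's a conflict, so the schedule is not conflict-free.

Yes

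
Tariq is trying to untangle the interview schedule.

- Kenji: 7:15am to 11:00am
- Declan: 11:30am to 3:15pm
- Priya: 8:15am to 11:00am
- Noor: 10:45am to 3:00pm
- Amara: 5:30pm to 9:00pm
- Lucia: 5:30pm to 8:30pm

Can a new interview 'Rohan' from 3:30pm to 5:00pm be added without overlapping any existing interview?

Yes — the slot is free

Kenji: ends 11:00am at or before Rohan starts 3:30pm → clear.
Priya: ends 11:00am at or before Rohan starts 3:30pm → clear.
Noor: ends 3:00pm at or before Rohan starts 3:30pm → clear.
Declan: ends 3:15pm at or before Rohan starts 3:30pm → clear.
Amara: starts 5:30pm at or after Rohan ends 5:00pm → clear.
Lucia: starts 5:30pm at or after Rohan ends 5:00pm → clear.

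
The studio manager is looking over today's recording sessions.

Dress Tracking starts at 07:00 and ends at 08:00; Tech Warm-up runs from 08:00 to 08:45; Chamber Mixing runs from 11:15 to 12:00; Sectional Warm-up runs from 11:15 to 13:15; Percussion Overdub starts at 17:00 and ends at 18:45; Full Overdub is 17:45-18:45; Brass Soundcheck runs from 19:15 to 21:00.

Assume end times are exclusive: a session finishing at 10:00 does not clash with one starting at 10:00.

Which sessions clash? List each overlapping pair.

Chamber Mixing & Sectional Warm-up, Full Overdub & Percussion Overdub

Check each pair: they overlap iff neither finishes before the other starts.
Sorted by start: Dress Tracking, Tech Warm-up, Chamber Mixing, Sectional Warm-up, Percussion Overdub, Full Overdub, Brass Soundcheck.
Tech Warm-up starts exactly when Dress Tracking ends (back-to-back, no overlap); Dress Tracking is clear from here.
Chamber Mixing starts after Tech Warm-up ends; Tech Warm-up is clear from here.
Sectional Warm-up starts before Chamber Mixing ends → Chamber Mixing and Sectional Warm-up overlap.
Percussion Overdub starts after Chamber Mixing ends; Chamber Mixing is clear from here.
Percussion Overdub starts after Sectional Warm-up ends; Sectional Warm-up is clear from here.
Full Overdub starts before Percussion Overdub ends → Percussion Overdub and Full Overdub overlap.
Brass Soundcheck starts after Percussion Overdub ends.
Brass Soundcheck starts after Full Overdub ends.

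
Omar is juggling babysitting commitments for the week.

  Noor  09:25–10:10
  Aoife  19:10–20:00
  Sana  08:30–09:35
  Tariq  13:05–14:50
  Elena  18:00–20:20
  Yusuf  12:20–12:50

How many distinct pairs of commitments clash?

2

Check each pair: they overlap iff neither finishes before the other starts.
Sorted by start: Sana, Noor, Yusuf, Tariq, Elena, Aoife.
Noor starts before Sana ends → Sana and Noor overlap.
Yusuf starts after Sana ends, so nothing later overlaps Sana either.
Yusuf starts after Noor ends, so nothing later overlaps Noor either.
Tariq starts after Yusuf ends, so nothing later overlaps Yusuf either.
Elena starts after Tariq ends, so nothing later overlaps Tariq either.
Aoife starts before Elena ends → Elena and Aoife overlap.
Overlapping pairs: Aoife & Elena, Noor & Sana — 2 in total.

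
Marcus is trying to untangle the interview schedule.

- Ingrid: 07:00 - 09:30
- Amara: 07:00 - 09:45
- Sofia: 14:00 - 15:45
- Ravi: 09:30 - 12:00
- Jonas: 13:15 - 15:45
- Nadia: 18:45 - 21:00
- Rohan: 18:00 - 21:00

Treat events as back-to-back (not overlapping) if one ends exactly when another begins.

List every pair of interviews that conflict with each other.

Check each pair: they overlap iff neither finishes before the other starts.
Sorted by start: Ingrid, Amara, Ravi, Jonas, Sofia, Rohan, Nadia.
Amara starts before Ingrid ends → Ingrid and Amara overlap.
Ravi starts exactly when Ingrid ends (back-to-back, no overlap) — done with Ingrid.
Ravi starts before Amara ends → Amara and Ravi overlap.
Jonas starts after Amara ends — done with Amara.
Jonas starts after Ravi ends — done with Ravi.
Sofia starts before Jonas ends → Jonas and Sofia overlap.
Rohan starts after Jonas ends — done with Jonas.
Rohan starts after Sofia ends — done with Sofia.
Nadia starts before Rohan ends → Rohan and Nadia overlap.

Amara & Ingrid, Amara & Ravi, Jonas & Sofia, Nadia & Rohan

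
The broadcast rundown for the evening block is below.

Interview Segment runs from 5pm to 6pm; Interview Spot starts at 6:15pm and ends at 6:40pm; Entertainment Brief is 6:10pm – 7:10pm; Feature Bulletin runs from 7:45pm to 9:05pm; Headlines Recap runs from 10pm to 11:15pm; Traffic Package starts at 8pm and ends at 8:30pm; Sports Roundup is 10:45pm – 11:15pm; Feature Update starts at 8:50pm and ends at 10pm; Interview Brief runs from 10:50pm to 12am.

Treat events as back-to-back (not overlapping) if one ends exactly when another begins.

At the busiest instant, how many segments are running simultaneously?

3

Sweep the timeline, counting +1 at each start and −1 at each end (ends before starts at a tie):
5pm start Interview Segment → 1
6pm end Interview Segment → 0
6:10pm start Entertainment Brief → 1
6:15pm start Interview Spot → 2
6:40pm end Interview Spot → 1
7:10pm end Entertainment Brief → 0
7:45pm start Feature Bulletin → 1
8pm start Traffic Package → 2
8:30pm end Traffic Package → 1
8:50pm start Feature Update → 2
9:05pm end Feature Bulletin → 1
10pm end Feature Update → 0
10pm start Headlines Recap → 1
10:45pm start Sports Roundup → 2
10:50pm start Interview Brief → 3
11:15pm end Headlines Recap → 2
11:15pm end Sports Roundup → 1
12am end Interview Brief → 0
Peak is 3, at 10:50pm (Headlines Recap, Interview Brief, Sports Roundup).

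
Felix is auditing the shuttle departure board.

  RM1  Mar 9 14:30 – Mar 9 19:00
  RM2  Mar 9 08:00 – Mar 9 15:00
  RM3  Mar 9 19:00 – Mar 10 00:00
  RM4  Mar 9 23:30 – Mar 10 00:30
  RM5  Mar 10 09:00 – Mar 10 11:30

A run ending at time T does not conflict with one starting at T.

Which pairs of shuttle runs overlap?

Sorted by start: RM2, RM1, RM3, RM4, RM5.
RM1 starts before RM2 ends → RM2 and RM1 overlap.
RM3 starts after RM2 ends, so nothing later overlaps RM2 either.
RM3 starts exactly when RM1 ends (back-to-back, no overlap), so nothing later overlaps RM1 either.
RM4 starts before RM3 ends → RM3 and RM4 overlap.
RM5 starts after RM3 ends.
RM5 starts after RM4 ends.

RM1 & RM2, RM3 & RM4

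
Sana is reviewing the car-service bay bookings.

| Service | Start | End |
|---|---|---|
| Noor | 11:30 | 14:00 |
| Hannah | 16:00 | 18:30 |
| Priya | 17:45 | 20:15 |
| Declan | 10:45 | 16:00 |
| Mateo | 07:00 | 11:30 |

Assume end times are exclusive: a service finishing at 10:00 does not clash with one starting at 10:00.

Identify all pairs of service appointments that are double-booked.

Two intervals overlap when each starts before the other ends.
Sorted by start: Mateo, Declan, Noor, Hannah, Priya.
Declan starts before Mateo ends → Mateo and Declan overlap.
Noor starts exactly when Mateo ends (back-to-back, no overlap), so nothing later overlaps Mateo either.
Noor starts before Declan ends → Declan and Noor overlap.
Hannah starts exactly when Declan ends (back-to-back, no overlap), so nothing later overlaps Declan either.
Hannah starts after Noor ends, so nothing later overlaps Noor either.
Priya starts before Hannah ends → Hannah and Priya overlap.

Declan & Mateo, Declan & Noor, Hannah & Priya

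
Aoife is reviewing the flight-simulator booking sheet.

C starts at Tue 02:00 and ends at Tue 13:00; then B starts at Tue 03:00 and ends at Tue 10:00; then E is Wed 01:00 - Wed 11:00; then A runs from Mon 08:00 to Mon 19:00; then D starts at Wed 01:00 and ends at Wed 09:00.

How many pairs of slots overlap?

2

Sorted by start: A, C, B, D, E.
C starts after A ends, so A has no further overlaps.
B starts before C ends → C and B overlap.
D starts after C ends, so C has no further overlaps.
D starts after B ends, so B has no further overlaps.
E starts before D ends → D and E overlap.
Overlapping pairs: B & C, D & E — 2 in total.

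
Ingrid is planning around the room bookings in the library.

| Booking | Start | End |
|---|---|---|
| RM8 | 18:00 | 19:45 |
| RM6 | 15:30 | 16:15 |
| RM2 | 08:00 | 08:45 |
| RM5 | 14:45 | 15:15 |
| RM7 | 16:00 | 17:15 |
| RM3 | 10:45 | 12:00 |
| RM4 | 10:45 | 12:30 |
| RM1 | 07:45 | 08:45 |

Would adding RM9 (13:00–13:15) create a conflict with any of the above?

No — it doesn't clash with anything

RM1: ends 08:45 at or before RM9 starts 13:00 → clear.
RM2: ends 08:45 at or before RM9 starts 13:00 → clear.
RM3: ends 12:00 at or before RM9 starts 13:00 → clear.
RM4: ends 12:30 at or before RM9 starts 13:00 → clear.
RM5: starts 14:45 at or after RM9 ends 13:15 → clear.
RM6: starts 15:30 at or after RM9 ends 13:15 → clear.
RM7: starts 16:00 at or after RM9 ends 13:15 → clear.
RM8: starts 18:00 at or after RM9 ends 13:15 → clear.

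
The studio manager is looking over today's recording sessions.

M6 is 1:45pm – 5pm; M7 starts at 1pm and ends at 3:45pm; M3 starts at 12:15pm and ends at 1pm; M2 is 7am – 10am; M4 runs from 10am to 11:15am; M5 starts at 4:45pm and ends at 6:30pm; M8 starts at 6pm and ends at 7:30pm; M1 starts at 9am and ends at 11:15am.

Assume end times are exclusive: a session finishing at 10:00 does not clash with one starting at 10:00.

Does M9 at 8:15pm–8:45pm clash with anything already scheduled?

No — it doesn't clash with anything

M2: ends 10am at or before M9 starts 8:15pm → clear.
M1: ends 11:15am at or before M9 starts 8:15pm → clear.
M4: ends 11:15am at or before M9 starts 8:15pm → clear.
M3: ends 1pm at or before M9 starts 8:15pm → clear.
M7: ends 3:45pm at or before M9 starts 8:15pm → clear.
M6: ends 5pm at or before M9 starts 8:15pm → clear.
M5: ends 6:30pm at or before M9 starts 8:15pm → clear.
M8: ends 7:30pm at or before M9 starts 8:15pm → clear.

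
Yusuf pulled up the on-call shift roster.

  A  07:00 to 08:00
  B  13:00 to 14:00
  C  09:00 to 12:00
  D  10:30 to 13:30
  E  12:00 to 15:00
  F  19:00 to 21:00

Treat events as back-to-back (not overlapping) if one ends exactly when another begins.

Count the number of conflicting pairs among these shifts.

Sorted by start: A, C, D, E, B, F.
C starts after A ends; A is clear from here.
D starts before C ends → C and D overlap.
E starts exactly when C ends (back-to-back, no overlap); C is clear from here.
E starts before D ends → D and E overlap.
B starts before D ends → D and B overlap.
F starts after D ends.
B starts before E ends → E and B overlap.
F starts after E ends.
F starts after B ends.
Overlapping pairs: B & D, B & E, C & D, D & E — 4 in total.

4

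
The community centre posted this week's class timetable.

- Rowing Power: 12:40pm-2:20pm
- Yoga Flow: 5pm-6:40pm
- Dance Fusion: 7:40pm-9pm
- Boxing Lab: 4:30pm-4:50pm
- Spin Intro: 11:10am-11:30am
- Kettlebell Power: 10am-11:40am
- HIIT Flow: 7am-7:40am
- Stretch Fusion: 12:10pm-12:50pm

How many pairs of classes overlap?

2

Sorted by start: HIIT Flow, Kettlebell Power, Spin Intro, Stretch Fusion, Rowing Power, Boxing Lab, Yoga Flow, Dance Fusion.
Kettlebell Power starts after HIIT Flow ends, so HIIT Flow has no further overlaps.
Spin Intro starts before Kettlebell Power ends → Kettlebell Power and Spin Intro overlap.
Stretch Fusion starts after Kettlebell Power ends, so Kettlebell Power has no further overlaps.
Stretch Fusion starts after Spin Intro ends, so Spin Intro has no further overlaps.
Rowing Power starts before Stretch Fusion ends → Stretch Fusion and Rowing Power overlap.
Boxing Lab starts after Stretch Fusion ends, so Stretch Fusion has no further overlaps.
Boxing Lab starts after Rowing Power ends, so Rowing Power has no further overlaps.
Yoga Flow starts after Boxing Lab ends, so Boxing Lab has no further overlaps.
Dance Fusion starts after Yoga Flow ends.
Overlapping pairs: Kettlebell Power & Spin Intro, Rowing Power & Stretch Fusion — 2 in total.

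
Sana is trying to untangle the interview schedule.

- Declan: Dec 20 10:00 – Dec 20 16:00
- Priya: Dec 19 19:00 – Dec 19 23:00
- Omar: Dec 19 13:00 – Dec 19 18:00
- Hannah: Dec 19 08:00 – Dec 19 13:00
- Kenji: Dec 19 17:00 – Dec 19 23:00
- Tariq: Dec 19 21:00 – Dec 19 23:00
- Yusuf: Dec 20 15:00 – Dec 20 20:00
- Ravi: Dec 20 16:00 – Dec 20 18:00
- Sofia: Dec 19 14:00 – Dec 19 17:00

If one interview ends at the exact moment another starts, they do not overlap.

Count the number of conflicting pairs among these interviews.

7

Sorted by start: Hannah, Omar, Sofia, Kenji, Priya, Tariq, Declan, Yusuf, Ravi.
Omar starts exactly when Hannah ends (back-to-back, no overlap) — done with Hannah.
Sofia starts before Omar ends → Omar and Sofia overlap.
Kenji starts before Omar ends → Omar and Kenji overlap.
Priya starts after Omar ends — done with Omar.
Kenji starts exactly when Sofia ends (back-to-back, no overlap) — done with Sofia.
Priya starts before Kenji ends → Kenji and Priya overlap.
Tariq starts before Kenji ends → Kenji and Tariq overlap.
Declan starts after Kenji ends — done with Kenji.
Tariq starts before Priya ends → Priya and Tariq overlap.
Declan starts after Priya ends — done with Priya.
Declan starts after Tariq ends — done with Tariq.
Yusuf starts before Declan ends → Declan and Yusuf overlap.
Ravi starts exactly when Declan ends (back-to-back, no overlap).
Ravi starts before Yusuf ends → Yusuf and Ravi overlap.
Overlapping pairs: Declan & Yusuf, Kenji & Omar, Kenji & Priya, Kenji & Tariq, Omar & Sofia, Priya & Tariq, Ravi & Yusuf — 7 in total.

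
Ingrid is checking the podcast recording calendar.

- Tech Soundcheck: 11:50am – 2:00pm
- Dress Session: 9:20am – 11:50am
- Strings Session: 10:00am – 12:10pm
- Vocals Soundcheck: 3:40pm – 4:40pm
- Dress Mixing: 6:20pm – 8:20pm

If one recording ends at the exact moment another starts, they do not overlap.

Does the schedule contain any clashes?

Yes

Check each pair: they overlap iff neither finishes before the other starts.
Sorted by start: Dress Session, Strings Session, Tech Soundcheck, Vocals Soundcheck, Dress Mixing.
Strings Session starts before Dress Session ends → Dress Session and Strings Session overlap.
That's a conflict, so the schedule is not conflict-free.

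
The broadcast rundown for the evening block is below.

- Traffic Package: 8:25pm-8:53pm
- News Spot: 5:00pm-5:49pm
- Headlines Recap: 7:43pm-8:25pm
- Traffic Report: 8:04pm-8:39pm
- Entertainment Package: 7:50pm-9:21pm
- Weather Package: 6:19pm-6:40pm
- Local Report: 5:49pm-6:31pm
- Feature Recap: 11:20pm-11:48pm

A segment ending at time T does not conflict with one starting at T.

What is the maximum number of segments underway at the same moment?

Sweep the timeline, counting +1 at each start and −1 at each end (ends before starts at a tie):
5:00pm start News Spot → 1
5:49pm end News Spot → 0
5:49pm start Local Report → 1
6:19pm start Weather Package → 2
6:31pm end Local Report → 1
6:40pm end Weather Package → 0
7:43pm start Headlines Recap → 1
7:50pm start Entertainment Package → 2
8:04pm start Traffic Report → 3
8:25pm end Headlines Recap → 2
8:25pm start Traffic Package → 3
8:39pm end Traffic Report → 2
8:53pm end Traffic Package → 1
9:21pm end Entertainment Package → 0
11:20pm start Feature Recap → 1
11:48pm end Feature Recap → 0
Peak is 3, at 8:04pm (Entertainment Package, Headlines Recap, Traffic Report).

3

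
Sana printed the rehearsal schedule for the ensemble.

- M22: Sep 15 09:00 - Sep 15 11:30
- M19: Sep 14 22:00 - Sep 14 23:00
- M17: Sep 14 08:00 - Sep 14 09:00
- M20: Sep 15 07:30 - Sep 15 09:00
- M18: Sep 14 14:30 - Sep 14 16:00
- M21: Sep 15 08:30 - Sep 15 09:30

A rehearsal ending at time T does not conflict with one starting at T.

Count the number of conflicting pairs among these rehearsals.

2

Sorted by start: M17, M18, M19, M20, M21, M22.
M18 starts after M17 ends; M17 is clear from here.
M19 starts after M18 ends; M18 is clear from here.
M20 starts after M19 ends; M19 is clear from here.
M21 starts before M20 ends → M20 and M21 overlap.
M22 starts exactly when M20 ends (back-to-back, no overlap).
M22 starts before M21 ends → M21 and M22 overlap.
Overlapping pairs: M20 & M21, M21 & M22 — 2 in total.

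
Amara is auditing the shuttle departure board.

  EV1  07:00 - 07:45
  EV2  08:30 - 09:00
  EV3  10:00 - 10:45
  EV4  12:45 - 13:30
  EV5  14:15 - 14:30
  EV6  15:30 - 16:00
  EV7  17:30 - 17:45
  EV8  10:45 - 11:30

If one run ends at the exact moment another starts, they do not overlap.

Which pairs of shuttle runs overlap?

no overlapping pairs

Two intervals overlap when each starts before the other ends.
Sorted by start: EV1, EV2, EV3, EV8, EV4, EV5, EV6, EV7.
EV2 starts after EV1 ends, so EV1 has no further overlaps.
EV3 starts after EV2 ends, so EV2 has no further overlaps.
EV8 starts exactly when EV3 ends (back-to-back, no overlap), so EV3 has no further overlaps.
EV4 starts after EV8 ends, so EV8 has no further overlaps.
EV5 starts after EV4 ends, so EV4 has no further overlaps.
EV6 starts after EV5 ends, so EV5 has no further overlaps.
EV7 starts after EV6 ends.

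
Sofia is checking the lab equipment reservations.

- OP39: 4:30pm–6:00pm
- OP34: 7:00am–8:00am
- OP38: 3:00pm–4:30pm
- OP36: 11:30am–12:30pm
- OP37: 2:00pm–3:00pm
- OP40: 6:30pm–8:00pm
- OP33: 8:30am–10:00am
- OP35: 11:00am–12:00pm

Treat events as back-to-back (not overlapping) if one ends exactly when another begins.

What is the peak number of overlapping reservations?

Sort all start/end points and keep a running count:
7:00am start OP34 → 1
8:00am end OP34 → 0
8:30am start OP33 → 1
10:00am end OP33 → 0
11:00am start OP35 → 1
11:30am start OP36 → 2
12:00pm end OP35 → 1
12:30pm end OP36 → 0
2:00pm start OP37 → 1
3:00pm end OP37 → 0
3:00pm start OP38 → 1
4:30pm end OP38 → 0
4:30pm start OP39 → 1
6:00pm end OP39 → 0
6:30pm start OP40 → 1
8:00pm end OP40 → 0
Peak is 2, at 11:30am (OP35, OP36).

2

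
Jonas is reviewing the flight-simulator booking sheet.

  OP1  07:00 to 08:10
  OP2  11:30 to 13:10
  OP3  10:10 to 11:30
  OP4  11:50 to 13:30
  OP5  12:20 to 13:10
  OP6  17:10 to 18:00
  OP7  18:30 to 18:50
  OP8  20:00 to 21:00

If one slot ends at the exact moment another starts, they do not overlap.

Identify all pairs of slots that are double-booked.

OP2 & OP4, OP2 & OP5, OP4 & OP5

Check each pair: they overlap iff neither finishes before the other starts.
Sorted by start: OP1, OP3, OP2, OP4, OP5, OP6, OP7, OP8.
OP3 starts after OP1 ends — done with OP1.
OP2 starts exactly when OP3 ends (back-to-back, no overlap) — done with OP3.
OP4 starts before OP2 ends → OP2 and OP4 overlap.
OP5 starts before OP2 ends → OP2 and OP5 overlap.
OP6 starts after OP2 ends — done with OP2.
OP5 starts before OP4 ends → OP4 and OP5 overlap.
OP6 starts after OP4 ends — done with OP4.
OP6 starts after OP5 ends — done with OP5.
OP7 starts after OP6 ends — done with OP6.
OP8 starts after OP7 ends.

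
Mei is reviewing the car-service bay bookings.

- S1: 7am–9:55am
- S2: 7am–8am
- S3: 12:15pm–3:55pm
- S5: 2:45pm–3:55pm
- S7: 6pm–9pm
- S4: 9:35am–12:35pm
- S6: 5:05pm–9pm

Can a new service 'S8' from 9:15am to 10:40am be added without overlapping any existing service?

S1: starts 7am before S8 ends 10:40am, and ends 9:55am after S8 starts 9:15am → overlap.
S2: ends 8am at or before S8 starts 9:15am → clear.
S4: starts 9:35am before S8 ends 10:40am, and ends 12:35pm after S8 starts 9:15am → overlap.
S3: starts 12:15pm at or after S8 ends 10:40am → clear.
S5: starts 2:45pm at or after S8 ends 10:40am → clear.
S6: starts 5:05pm at or after S8 ends 10:40am → clear.
S7: starts 6pm at or after S8 ends 10:40am → clear.
S8 overlaps S1, S4.

No — it overlaps S1, S4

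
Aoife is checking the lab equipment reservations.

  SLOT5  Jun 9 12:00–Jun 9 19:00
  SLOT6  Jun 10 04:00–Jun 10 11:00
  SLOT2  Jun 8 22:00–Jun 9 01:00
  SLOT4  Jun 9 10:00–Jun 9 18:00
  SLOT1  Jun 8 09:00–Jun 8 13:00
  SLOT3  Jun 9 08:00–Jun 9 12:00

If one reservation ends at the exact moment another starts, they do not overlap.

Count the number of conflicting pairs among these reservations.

Sorted by start: SLOT1, SLOT2, SLOT3, SLOT4, SLOT5, SLOT6.
SLOT2 starts after SLOT1 ends; SLOT1 is clear from here.
SLOT3 starts after SLOT2 ends; SLOT2 is clear from here.
SLOT4 starts before SLOT3 ends → SLOT3 and SLOT4 overlap.
SLOT5 starts exactly when SLOT3 ends (back-to-back, no overlap); SLOT3 is clear from here.
SLOT5 starts before SLOT4 ends → SLOT4 and SLOT5 overlap.
SLOT6 starts after SLOT4 ends.
SLOT6 starts after SLOT5 ends.
Overlapping pairs: SLOT3 & SLOT4, SLOT4 & SLOT5 — 2 in total.

2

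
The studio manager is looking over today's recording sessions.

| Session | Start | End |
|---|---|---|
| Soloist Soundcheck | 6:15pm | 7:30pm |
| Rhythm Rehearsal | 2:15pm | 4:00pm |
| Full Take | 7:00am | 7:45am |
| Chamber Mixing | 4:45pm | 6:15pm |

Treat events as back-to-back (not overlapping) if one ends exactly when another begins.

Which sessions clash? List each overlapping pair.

Check each pair: they overlap iff neither finishes before the other starts.
Sorted by start: Full Take, Rhythm Rehearsal, Chamber Mixing, Soloist Soundcheck.
Rhythm Rehearsal starts after Full Take ends; Full Take is clear from here.
Chamber Mixing starts after Rhythm Rehearsal ends; Rhythm Rehearsal is clear from here.
Soloist Soundcheck starts exactly when Chamber Mixing ends (back-to-back, no overlap).

none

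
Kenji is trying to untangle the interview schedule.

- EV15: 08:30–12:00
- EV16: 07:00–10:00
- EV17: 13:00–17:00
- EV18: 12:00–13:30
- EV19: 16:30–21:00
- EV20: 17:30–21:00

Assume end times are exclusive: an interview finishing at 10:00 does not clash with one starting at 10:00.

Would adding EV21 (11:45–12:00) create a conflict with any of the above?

EV16: ends 10:00 at or before EV21 starts 11:45 → clear.
EV15: starts 08:30 before EV21 ends 12:00, and ends 12:00 after EV21 starts 11:45 → overlap.
EV18: starts 12:00 at or after EV21 ends 12:00 → clear.
EV17: starts 13:00 at or after EV21 ends 12:00 → clear.
EV19: starts 16:30 at or after EV21 ends 12:00 → clear.
EV20: starts 17:30 at or after EV21 ends 12:00 → clear.
EV21 overlaps EV15.

Yes — it overlaps EV15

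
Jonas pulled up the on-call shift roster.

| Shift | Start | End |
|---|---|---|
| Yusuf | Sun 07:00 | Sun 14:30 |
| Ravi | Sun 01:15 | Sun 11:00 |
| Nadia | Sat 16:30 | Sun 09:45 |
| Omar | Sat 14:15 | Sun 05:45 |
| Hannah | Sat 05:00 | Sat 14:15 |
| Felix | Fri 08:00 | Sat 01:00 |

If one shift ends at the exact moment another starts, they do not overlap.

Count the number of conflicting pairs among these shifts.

5

Two intervals overlap when each starts before the other ends.
Sorted by start: Felix, Hannah, Omar, Nadia, Ravi, Yusuf.
Hannah starts after Felix ends; Felix is clear from here.
Omar starts exactly when Hannah ends (back-to-back, no overlap); Hannah is clear from here.
Nadia starts before Omar ends → Omar and Nadia overlap.
Ravi starts before Omar ends → Omar and Ravi overlap.
Yusuf starts after Omar ends.
Ravi starts before Nadia ends → Nadia and Ravi overlap.
Yusuf starts before Nadia ends → Nadia and Yusuf overlap.
Yusuf starts before Ravi ends → Ravi and Yusuf overlap.
Overlapping pairs: Nadia & Omar, Nadia & Ravi, Nadia & Yusuf, Omar & Ravi, Ravi & Yusuf — 5 in total.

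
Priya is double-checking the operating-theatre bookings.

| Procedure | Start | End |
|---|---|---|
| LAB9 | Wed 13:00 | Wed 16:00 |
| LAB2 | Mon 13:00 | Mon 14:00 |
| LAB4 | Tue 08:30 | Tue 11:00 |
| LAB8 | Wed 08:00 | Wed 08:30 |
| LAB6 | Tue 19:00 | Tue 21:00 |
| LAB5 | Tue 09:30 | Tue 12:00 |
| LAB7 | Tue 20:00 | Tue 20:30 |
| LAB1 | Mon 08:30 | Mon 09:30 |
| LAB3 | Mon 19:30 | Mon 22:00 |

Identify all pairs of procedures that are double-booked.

LAB4 & LAB5, LAB6 & LAB7

Sorted by start: LAB1, LAB2, LAB3, LAB4, LAB5, LAB6, LAB7, LAB8, LAB9.
LAB2 starts after LAB1 ends, so LAB1 has no further overlaps.
LAB3 starts after LAB2 ends, so LAB2 has no further overlaps.
LAB4 starts after LAB3 ends, so LAB3 has no further overlaps.
LAB5 starts before LAB4 ends → LAB4 and LAB5 overlap.
LAB6 starts after LAB4 ends, so LAB4 has no further overlaps.
LAB6 starts after LAB5 ends, so LAB5 has no further overlaps.
LAB7 starts before LAB6 ends → LAB6 and LAB7 overlap.
LAB8 starts after LAB6 ends, so LAB6 has no further overlaps.
LAB8 starts after LAB7 ends, so LAB7 has no further overlaps.
LAB9 starts after LAB8 ends.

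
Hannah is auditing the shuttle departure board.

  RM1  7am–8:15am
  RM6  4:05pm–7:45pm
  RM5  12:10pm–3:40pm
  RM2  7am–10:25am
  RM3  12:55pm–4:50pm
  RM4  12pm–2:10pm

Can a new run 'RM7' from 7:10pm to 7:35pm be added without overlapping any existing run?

No — it overlaps RM6

RM1: ends 8:15am at or before RM7 starts 7:10pm → clear.
RM2: ends 10:25am at or before RM7 starts 7:10pm → clear.
RM4: ends 2:10pm at or before RM7 starts 7:10pm → clear.
RM5: ends 3:40pm at or before RM7 starts 7:10pm → clear.
RM3: ends 4:50pm at or before RM7 starts 7:10pm → clear.
RM6: starts 4:05pm before RM7 ends 7:35pm, and ends 7:45pm after RM7 starts 7:10pm → overlap.
RM7 overlaps RM6.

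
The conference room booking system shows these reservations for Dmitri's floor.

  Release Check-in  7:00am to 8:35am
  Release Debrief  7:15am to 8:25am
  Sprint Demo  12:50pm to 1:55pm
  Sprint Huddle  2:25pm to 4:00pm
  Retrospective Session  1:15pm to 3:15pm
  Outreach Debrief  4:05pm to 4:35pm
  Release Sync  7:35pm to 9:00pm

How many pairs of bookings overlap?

Sorted by start: Release Check-in, Release Debrief, Sprint Demo, Retrospective Session, Sprint Huddle, Outreach Debrief, Release Sync.
Release Debrief starts before Release Check-in ends → Release Check-in and Release Debrief overlap.
Sprint Demo starts after Release Check-in ends, so nothing later overlaps Release Check-in either.
Sprint Demo starts after Release Debrief ends, so nothing later overlaps Release Debrief either.
Retrospective Session starts before Sprint Demo ends → Sprint Demo and Retrospective Session overlap.
Sprint Huddle starts after Sprint Demo ends, so nothing later overlaps Sprint Demo either.
Sprint Huddle starts before Retrospective Session ends → Retrospective Session and Sprint Huddle overlap.
Outreach Debrief starts after Retrospective Session ends, so nothing later overlaps Retrospective Session either.
Outreach Debrief starts after Sprint Huddle ends, so nothing later overlaps Sprint Huddle either.
Release Sync starts after Outreach Debrief ends.
Overlapping pairs: Release Check-in & Release Debrief, Retrospective Session & Sprint Demo, Retrospective Session & Sprint Huddle — 3 in total.

3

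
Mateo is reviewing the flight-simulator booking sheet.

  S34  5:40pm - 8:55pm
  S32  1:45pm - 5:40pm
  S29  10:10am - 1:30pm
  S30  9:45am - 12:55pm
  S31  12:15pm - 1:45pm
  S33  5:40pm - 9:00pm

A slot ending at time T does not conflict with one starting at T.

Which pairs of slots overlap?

Sorted by start: S30, S29, S31, S32, S33, S34.
S29 starts before S30 ends → S30 and S29 overlap.
S31 starts before S30 ends → S30 and S31 overlap.
S32 starts after S30 ends; S30 is clear from here.
S31 starts before S29 ends → S29 and S31 overlap.
S32 starts after S29 ends; S29 is clear from here.
S32 starts exactly when S31 ends (back-to-back, no overlap); S31 is clear from here.
S33 starts exactly when S32 ends (back-to-back, no overlap); S32 is clear from here.
S34 starts before S33 ends → S33 and S34 overlap.

S29 & S30, S29 & S31, S30 & S31, S33 & S34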